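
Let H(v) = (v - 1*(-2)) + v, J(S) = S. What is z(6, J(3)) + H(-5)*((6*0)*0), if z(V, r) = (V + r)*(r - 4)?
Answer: -9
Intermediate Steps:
H(v) = 2 + 2*v (H(v) = (v + 2) + v = (2 + v) + v = 2 + 2*v)
z(V, r) = (-4 + r)*(V + r) (z(V, r) = (V + r)*(-4 + r) = (-4 + r)*(V + r))
z(6, J(3)) + H(-5)*((6*0)*0) = (3**2 - 4*6 - 4*3 + 6*3) + (2 + 2*(-5))*((6*0)*0) = (9 - 24 - 12 + 18) + (2 - 10)*(0*0) = -9 - 8*0 = -9 + 0 = -9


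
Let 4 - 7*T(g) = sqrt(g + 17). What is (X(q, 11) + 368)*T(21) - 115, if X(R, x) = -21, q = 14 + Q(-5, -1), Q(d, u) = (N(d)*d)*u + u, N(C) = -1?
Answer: 583/7 - 347*sqrt(38)/7 ≈ -222.29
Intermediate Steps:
T(g) = 4/7 - sqrt(17 + g)/7 (T(g) = 4/7 - sqrt(g + 17)/7 = 4/7 - sqrt(17 + g)/7)
Q(d, u) = u - d*u (Q(d, u) = (-d)*u + u = -d*u + u = u - d*u)
q = 8 (q = 14 - (1 - 1*(-5)) = 14 - (1 + 5) = 14 - 1*6 = 14 - 6 = 8)
(X(q, 11) + 368)*T(21) - 115 = (-21 + 368)*(4/7 - sqrt(17 + 21)/7) - 115 = 347*(4/7 - sqrt(38)/7) - 115 = (1388/7 - 347*sqrt(38)/7) - 115 = 583/7 - 347*sqrt(38)/7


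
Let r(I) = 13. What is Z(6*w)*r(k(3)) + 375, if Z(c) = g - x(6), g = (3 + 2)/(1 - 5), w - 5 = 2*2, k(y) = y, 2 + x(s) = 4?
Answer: 1331/4 ≈ 332.75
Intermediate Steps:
x(s) = 2 (x(s) = -2 + 4 = 2)
w = 9 (w = 5 + 2*2 = 5 + 4 = 9)
g = -5/4 (g = 5/(-4) = 5*(-¼) = -5/4 ≈ -1.2500)
Z(c) = -13/4 (Z(c) = -5/4 - 1*2 = -5/4 - 2 = -13/4)
Z(6*w)*r(k(3)) + 375 = -13/4*13 + 375 = -169/4 + 375 = 1331/4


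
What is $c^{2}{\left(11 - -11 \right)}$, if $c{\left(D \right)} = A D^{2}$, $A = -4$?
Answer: $3748096$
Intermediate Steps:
$c{\left(D \right)} = - 4 D^{2}$
$c^{2}{\left(11 - -11 \right)} = \left(- 4 \left(11 - -11\right)^{2}\right)^{2} = \left(- 4 \left(11 + 11\right)^{2}\right)^{2} = \left(- 4 \cdot 22^{2}\right)^{2} = \left(\left(-4\right) 484\right)^{2} = \left(-1936\right)^{2} = 3748096$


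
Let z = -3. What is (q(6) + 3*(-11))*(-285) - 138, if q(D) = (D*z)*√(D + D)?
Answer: 9267 + 10260*√3 ≈ 27038.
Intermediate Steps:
q(D) = -3*√2*D^(3/2) (q(D) = (D*(-3))*√(D + D) = (-3*D)*√(2*D) = (-3*D)*(√2*√D) = -3*√2*D^(3/2))
(q(6) + 3*(-11))*(-285) - 138 = (-3*√2*6^(3/2) + 3*(-11))*(-285) - 138 = (-3*√2*6*√6 - 33)*(-285) - 138 = (-36*√3 - 33)*(-285) - 138 = (-33 - 36*√3)*(-285) - 138 = (9405 + 10260*√3) - 138 = 9267 + 10260*√3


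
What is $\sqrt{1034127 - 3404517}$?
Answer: $11 i \sqrt{19590} \approx 1539.6 i$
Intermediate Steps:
$\sqrt{1034127 - 3404517} = \sqrt{-2370390} = 11 i \sqrt{19590}$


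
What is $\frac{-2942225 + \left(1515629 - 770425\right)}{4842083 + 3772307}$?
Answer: $- \frac{2197021}{8614390} \approx -0.25504$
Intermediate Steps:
$\frac{-2942225 + \left(1515629 - 770425\right)}{4842083 + 3772307} = \frac{-2942225 + \left(1515629 - 770425\right)}{8614390} = \left(-2942225 + 745204\right) \frac{1}{8614390} = \left(-2197021\right) \frac{1}{8614390} = - \frac{2197021}{8614390}$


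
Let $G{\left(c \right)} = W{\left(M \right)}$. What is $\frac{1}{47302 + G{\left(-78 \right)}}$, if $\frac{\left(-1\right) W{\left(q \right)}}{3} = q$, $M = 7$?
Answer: $\frac{1}{47281} \approx 2.115 \cdot 10^{-5}$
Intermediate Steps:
$W{\left(q \right)} = - 3 q$
$G{\left(c \right)} = -21$ ($G{\left(c \right)} = \left(-3\right) 7 = -21$)
$\frac{1}{47302 + G{\left(-78 \right)}} = \frac{1}{47302 - 21} = \frac{1}{47281}$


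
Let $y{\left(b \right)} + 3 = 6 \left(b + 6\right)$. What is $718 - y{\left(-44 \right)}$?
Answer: $949$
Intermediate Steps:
$y{\left(b \right)} = 33 + 6 b$ ($y{\left(b \right)} = -3 + 6 \left(b + 6\right) = -3 + 6 \left(6 + b\right) = -3 + \left(36 + 6 b\right) = 33 + 6 b$)
$718 - y{\left(-44 \right)} = 718 - \left(33 + 6 \left(-44\right)\right) = 718 - \left(33 - 264\right) = 718 - -231 = 718 + 231 = 949$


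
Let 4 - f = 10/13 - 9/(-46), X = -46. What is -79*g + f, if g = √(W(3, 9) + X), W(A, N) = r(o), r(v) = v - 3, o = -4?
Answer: 1815/598 - 79*I*√53 ≈ 3.0351 - 575.13*I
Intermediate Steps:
r(v) = -3 + v
W(A, N) = -7 (W(A, N) = -3 - 4 = -7)
f = 1815/598 (f = 4 - (10/13 - 9/(-46)) = 4 - (10*(1/13) - 9*(-1/46)) = 4 - (10/13 + 9/46) = 4 - 1*577/598 = 4 - 577/598 = 1815/598 ≈ 3.0351)
g = I*√53 (g = √(-7 - 46) = √(-53) = I*√53 ≈ 7.2801*I)
-79*g + f = -79*I*√53 + 1815/598 = 1815/598 - 79*I*√53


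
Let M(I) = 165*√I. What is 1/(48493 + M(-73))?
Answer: 48493/2353558474 - 165*I*√73/2353558474 ≈ 2.0604e-5 - 5.9899e-7*I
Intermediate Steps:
1/(48493 + M(-73)) = 1/(48493 + 165*√(-73)) = 1/(48493 + 165*(I*√73)) = 1/(48493 + 165*I*√73)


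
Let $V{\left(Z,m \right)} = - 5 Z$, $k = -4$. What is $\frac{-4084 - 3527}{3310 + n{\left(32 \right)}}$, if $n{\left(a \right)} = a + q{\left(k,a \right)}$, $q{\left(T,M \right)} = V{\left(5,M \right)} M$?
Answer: $- \frac{7611}{2542} \approx -2.9941$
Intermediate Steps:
$q{\left(T,M \right)} = - 25 M$ ($q{\left(T,M \right)} = \left(-5\right) 5 M = - 25 M$)
$n{\left(a \right)} = - 24 a$ ($n{\left(a \right)} = a - 25 a = - 24 a$)
$\frac{-4084 - 3527}{3310 + n{\left(32 \right)}} = \frac{-4084 - 3527}{3310 - 768} = - \frac{7611}{3310 - 768} = - \frac{7611}{2542}$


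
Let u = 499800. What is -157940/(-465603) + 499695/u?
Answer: 2967599077/2216270280 ≈ 1.3390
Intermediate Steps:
-157940/(-465603) + 499695/u = -157940/(-465603) + 499695/499800 = -157940*(-1/465603) + 499695*(1/499800) = 157940/465603 + 4759/4760 = 2967599077/2216270280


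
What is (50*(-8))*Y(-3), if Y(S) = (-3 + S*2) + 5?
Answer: 1600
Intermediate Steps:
Y(S) = 2 + 2*S (Y(S) = (-3 + 2*S) + 5 = 2 + 2*S)
(50*(-8))*Y(-3) = (50*(-8))*(2 + 2*(-3)) = -400*(2 - 6) = -400*(-4) = 1600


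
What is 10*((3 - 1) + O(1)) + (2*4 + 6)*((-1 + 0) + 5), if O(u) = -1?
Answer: 66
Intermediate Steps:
10*((3 - 1) + O(1)) + (2*4 + 6)*((-1 + 0) + 5) = 10*((3 - 1) - 1) + (2*4 + 6)*((-1 + 0) + 5) = 10*(2 - 1) + (8 + 6)*(-1 + 5) = 10*1 + 14*4 = 10 + 56 = 66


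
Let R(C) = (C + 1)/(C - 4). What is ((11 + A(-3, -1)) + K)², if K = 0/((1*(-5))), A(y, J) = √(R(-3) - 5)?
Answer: (77 + I*√231)²/49 ≈ 116.29 + 47.767*I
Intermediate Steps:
R(C) = (1 + C)/(-4 + C)
A(y, J) = I*√231/7 (A(y, J) = √((1 - 3)/(-4 - 3) - 5) = √(-2/(-7) - 5) = √(-⅐*(-2) - 5) = √(2/7 - 5) = √(-33/7) = I*√231/7)
K = 0 (K = 0/(-5) = 0*(-⅕) = 0)
((11 + A(-3, -1)) + K)² = ((11 + I*√231/7) + 0)² = (11 + I*√231/7)²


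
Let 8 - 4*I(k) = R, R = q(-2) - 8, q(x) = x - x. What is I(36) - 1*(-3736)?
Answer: 3740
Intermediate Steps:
q(x) = 0
R = -8 (R = 0 - 8 = -8)
I(k) = 4 (I(k) = 2 - ¼*(-8) = 2 + 2 = 4)
I(36) - 1*(-3736) = 4 - 1*(-3736) = 4 + 3736 = 3740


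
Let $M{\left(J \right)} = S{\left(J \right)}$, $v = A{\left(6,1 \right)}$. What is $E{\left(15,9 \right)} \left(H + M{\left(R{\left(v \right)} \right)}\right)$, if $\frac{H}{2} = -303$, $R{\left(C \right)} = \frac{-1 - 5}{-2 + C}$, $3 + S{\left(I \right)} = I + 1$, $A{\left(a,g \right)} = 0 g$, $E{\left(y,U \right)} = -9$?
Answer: $5445$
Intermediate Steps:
$A{\left(a,g \right)} = 0$
$S{\left(I \right)} = -2 + I$ ($S{\left(I \right)} = -3 + \left(I + 1\right) = -3 + \left(1 + I\right) = -2 + I$)
$v = 0$
$R{\left(C \right)} = - \frac{6}{-2 + C}$
$H = -606$ ($H = 2 \left(-303\right) = -606$)
$M{\left(J \right)} = -2 + J$
$E{\left(15,9 \right)} \left(H + M{\left(R{\left(v \right)} \right)}\right) = - 9 \left(-606 - \left(2 + \frac{6}{-2 + 0}\right)\right) = - 9 \left(-606 - \left(2 + \frac{6}{-2}\right)\right) = - 9 \left(-606 - -1\right) = - 9 \left(-606 + \left(-2 + 3\right)\right) = - 9 \left(-606 + 1\right) = \left(-9\right) \left(-605\right) = 5445$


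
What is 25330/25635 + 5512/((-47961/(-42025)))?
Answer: 395956826342/81965349 ≈ 4830.8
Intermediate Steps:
25330/25635 + 5512/((-47961/(-42025))) = 25330*(1/25635) + 5512/((-47961*(-1/42025))) = 5066/5127 + 5512/(47961/42025) = 5066/5127 + 5512*(42025/47961) = 5066/5127 + 231641800/47961 = 395956826342/81965349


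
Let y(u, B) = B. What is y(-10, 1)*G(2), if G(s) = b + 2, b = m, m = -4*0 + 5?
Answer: 7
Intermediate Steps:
m = 5 (m = 0 + 5 = 5)
b = 5
G(s) = 7 (G(s) = 5 + 2 = 7)
y(-10, 1)*G(2) = 1*7 = 7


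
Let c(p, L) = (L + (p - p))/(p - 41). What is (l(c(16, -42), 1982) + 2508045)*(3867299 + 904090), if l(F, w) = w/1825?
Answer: 21839525899114623/1825 ≈ 1.1967e+13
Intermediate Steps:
c(p, L) = L/(-41 + p) (c(p, L) = (L + 0)/(-41 + p) = L/(-41 + p))
l(F, w) = w/1825 (l(F, w) = w*(1/1825) = w/1825)
(l(c(16, -42), 1982) + 2508045)*(3867299 + 904090) = ((1/1825)*1982 + 2508045)*(3867299 + 904090) = (1982/1825 + 2508045)*4771389 = (4577184107/1825)*4771389 = 21839525899114623/1825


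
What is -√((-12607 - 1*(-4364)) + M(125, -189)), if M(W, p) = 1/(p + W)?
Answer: -9*I*√6513/8 ≈ -90.791*I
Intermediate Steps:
M(W, p) = 1/(W + p)
-√((-12607 - 1*(-4364)) + M(125, -189)) = -√((-12607 - 1*(-4364)) + 1/(125 - 189)) = -√((-12607 + 4364) + 1/(-64)) = -√(-8243 - 1/64) = -√(-527553/64) = -9*I*√6513/8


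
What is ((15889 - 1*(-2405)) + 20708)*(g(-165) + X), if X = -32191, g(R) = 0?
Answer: -1255513382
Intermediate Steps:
((15889 - 1*(-2405)) + 20708)*(g(-165) + X) = ((15889 - 1*(-2405)) + 20708)*(0 - 32191) = ((15889 + 2405) + 20708)*(-32191) = (18294 + 20708)*(-32191) = 39002*(-32191) = -1255513382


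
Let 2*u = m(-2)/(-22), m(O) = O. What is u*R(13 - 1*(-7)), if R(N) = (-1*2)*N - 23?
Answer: -63/22 ≈ -2.8636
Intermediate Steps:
R(N) = -23 - 2*N (R(N) = -2*N - 23 = -23 - 2*N)
u = 1/22 (u = (-2/(-22))/2 = (-2*(-1/22))/2 = (1/2)*(1/11) = 1/22 ≈ 0.045455)
u*R(13 - 1*(-7)) = (-23 - 2*(13 - 1*(-7)))/22 = (-23 - 2*(13 + 7))/22 = (-23 - 2*20)/22 = (-23 - 40)/22 = (1/22)*(-63) = -63/22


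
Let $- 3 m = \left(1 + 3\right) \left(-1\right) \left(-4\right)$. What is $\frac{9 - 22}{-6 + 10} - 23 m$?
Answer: $\frac{1433}{12} \approx 119.42$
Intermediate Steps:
$m = - \frac{16}{3}$ ($m = - \frac{\left(1 + 3\right) \left(-1\right) \left(-4\right)}{3} = - \frac{4 \left(-1\right) \left(-4\right)}{3} = - \frac{\left(-4\right) \left(-4\right)}{3} = \left(- \frac{1}{3}\right) 16 = - \frac{16}{3} \approx -5.3333$)
$\frac{9 - 22}{-6 + 10} - 23 m = \frac{9 - 22}{-6 + 10} - - \frac{368}{3} = - \frac{13}{4} + \frac{368}{3} = \frac{1433}{12}$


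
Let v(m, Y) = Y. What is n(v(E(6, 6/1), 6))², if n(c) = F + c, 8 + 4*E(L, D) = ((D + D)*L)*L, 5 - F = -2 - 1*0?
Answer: 169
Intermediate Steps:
F = 7 (F = 5 - (-2 - 1*0) = 5 - (-2 + 0) = 5 - 1*(-2) = 5 + 2 = 7)
E(L, D) = -2 + D*L²/2 (E(L, D) = -2 + (((D + D)*L)*L)/4 = -2 + (((2*D)*L)*L)/4 = -2 + ((2*D*L)*L)/4 = -2 + (2*D*L²)/4 = -2 + D*L²/2)
n(c) = 7 + c
n(v(E(6, 6/1), 6))² = (7 + 6)² = 13² = 169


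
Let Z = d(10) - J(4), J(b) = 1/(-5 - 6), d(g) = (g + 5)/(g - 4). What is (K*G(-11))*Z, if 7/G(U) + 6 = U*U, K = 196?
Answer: 39102/1265 ≈ 30.911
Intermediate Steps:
d(g) = (5 + g)/(-4 + g)
G(U) = 7/(-6 + U**2) (G(U) = 7/(-6 + U*U) = 7/(-6 + U**2))
J(b) = -1/11 (J(b) = 1/(-11) = -1/11)
Z = 57/22 (Z = (5 + 10)/(-4 + 10) - 1*(-1/11) = 15/6 + 1/11 = (1/6)*15 + 1/11 = 5/2 + 1/11 = 57/22 ≈ 2.5909)
(K*G(-11))*Z = (196*(7/(-6 + (-11)**2)))*(57/22) = (196*(7/(-6 + 121)))*(57/22) = (196*(7/115))*(57/22) = (1372/115)*(57/22) = 39102/1265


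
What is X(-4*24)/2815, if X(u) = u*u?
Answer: 9216/2815 ≈ 3.2739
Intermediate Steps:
X(u) = u²
X(-4*24)/2815 = (-4*24)²/2815 = (-96)²*(1/2815) = 9216*(1/2815) = 9216/2815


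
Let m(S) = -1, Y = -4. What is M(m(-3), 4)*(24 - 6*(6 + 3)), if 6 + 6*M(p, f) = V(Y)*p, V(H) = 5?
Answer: 55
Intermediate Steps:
M(p, f) = -1 + 5*p/6 (M(p, f) = -1 + (5*p)/6 = -1 + 5*p/6)
M(m(-3), 4)*(24 - 6*(6 + 3)) = (-1 + (⅚)*(-1))*(24 - 6*(6 + 3)) = (-1 - ⅚)*(24 - 6*9) = -11*(24 - 54)/6 = -11/6*(-30) = 55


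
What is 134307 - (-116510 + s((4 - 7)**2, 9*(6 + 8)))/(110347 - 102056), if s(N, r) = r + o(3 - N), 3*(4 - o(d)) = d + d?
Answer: 1113655713/8291 ≈ 1.3432e+5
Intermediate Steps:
o(d) = 4 - 2*d/3 (o(d) = 4 - (d + d)/3 = 4 - 2*d/3)
s(N, r) = 2 + r + 2*N/3 (s(N, r) = r + (4 - 2*(3 - N)/3) = r + (4 + (-2 + 2*N/3)) = r + (2 + 2*N/3) = 2 + r + 2*N/3)
134307 - (-116510 + s((4 - 7)**2, 9*(6 + 8)))/(110347 - 102056) = 134307 - (-116510 + (2 + 9*(6 + 8) + 2*(4 - 7)**2/3))/(110347 - 102056) = 134307 - (-116510 + (2 + 9*14 + (2/3)*(-3)**2))/8291 = 134307 - (-116510 + (2 + 126 + (2/3)*9))/8291 = 134307 - (-116510 + (2 + 126 + 6))/8291 = 134307 - (-116510 + 134)/8291 = 134307 - (-116376)/8291 = 134307 - 1*(-116376/8291) = 134307 + 116376/8291 = 1113655713/8291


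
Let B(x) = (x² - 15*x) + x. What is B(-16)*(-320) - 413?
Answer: -154013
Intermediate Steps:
B(x) = x² - 14*x
B(-16)*(-320) - 413 = -16*(-14 - 16)*(-320) - 413 = -16*(-30)*(-320) - 413 = 480*(-320) - 413 = -153600 - 413 = -154013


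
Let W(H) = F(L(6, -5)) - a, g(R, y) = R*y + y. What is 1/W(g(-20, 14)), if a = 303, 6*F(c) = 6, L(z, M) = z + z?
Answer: -1/302 ≈ -0.0033113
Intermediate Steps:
g(R, y) = y + R*y
L(z, M) = 2*z
F(c) = 1 (F(c) = (1/6)*6 = 1)
W(H) = -302 (W(H) = 1 - 1*303 = 1 - 303 = -302)
1/W(g(-20, 14)) = 1/(-302) = -1/302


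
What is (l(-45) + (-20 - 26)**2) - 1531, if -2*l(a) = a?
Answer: 1215/2 ≈ 607.50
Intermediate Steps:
l(a) = -a/2
(l(-45) + (-20 - 26)**2) - 1531 = (-1/2*(-45) + (-20 - 26)**2) - 1531 = (45/2 + (-46)**2) - 1531 = (45/2 + 2116) - 1531 = 4277/2 - 1531 = 1215/2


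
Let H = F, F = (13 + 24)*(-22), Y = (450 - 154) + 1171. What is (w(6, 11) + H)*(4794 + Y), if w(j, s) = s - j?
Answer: -5065149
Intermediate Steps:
Y = 1467 (Y = 296 + 1171 = 1467)
F = -814 (F = 37*(-22) = -814)
H = -814
(w(6, 11) + H)*(4794 + Y) = ((11 - 1*6) - 814)*(4794 + 1467) = ((11 - 6) - 814)*6261 = (5 - 814)*6261 = -809*6261 = -5065149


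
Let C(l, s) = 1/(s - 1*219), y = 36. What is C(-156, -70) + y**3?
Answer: 13483583/289 ≈ 46656.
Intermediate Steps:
C(l, s) = 1/(-219 + s) (C(l, s) = 1/(s - 219) = 1/(-219 + s))
C(-156, -70) + y**3 = 1/(-219 - 70) + 36**3 = 1/(-289) + 46656 = -1/289 + 46656 = 13483583/289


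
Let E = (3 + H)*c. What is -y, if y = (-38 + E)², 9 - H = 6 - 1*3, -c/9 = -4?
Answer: -81796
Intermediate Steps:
c = 36 (c = -9*(-4) = 36)
H = 6 (H = 9 - (6 - 1*3) = 9 - (6 - 3) = 9 - 1*3 = 9 - 3 = 6)
E = 324 (E = (3 + 6)*36 = 9*36 = 324)
y = 81796 (y = (-38 + 324)² = 286² = 81796)
-y = -1*81796 = -81796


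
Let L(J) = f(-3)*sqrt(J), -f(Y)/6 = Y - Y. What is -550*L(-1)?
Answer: 0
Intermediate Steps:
f(Y) = 0 (f(Y) = -6*(Y - Y) = -6*0 = 0)
L(J) = 0 (L(J) = 0*sqrt(J) = 0)
-550*L(-1) = -550*0 = 0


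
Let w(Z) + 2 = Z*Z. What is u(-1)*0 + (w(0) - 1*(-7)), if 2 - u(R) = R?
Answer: 5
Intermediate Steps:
u(R) = 2 - R
w(Z) = -2 + Z² (w(Z) = -2 + Z*Z = -2 + Z²)
u(-1)*0 + (w(0) - 1*(-7)) = (2 - 1*(-1))*0 + ((-2 + 0²) - 1*(-7)) = (2 + 1)*0 + ((-2 + 0) + 7) = 3*0 + (-2 + 7) = 0 + 5 = 5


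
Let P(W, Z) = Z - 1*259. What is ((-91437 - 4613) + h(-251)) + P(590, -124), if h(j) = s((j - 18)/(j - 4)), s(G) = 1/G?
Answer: -25940222/269 ≈ -96432.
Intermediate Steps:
P(W, Z) = -259 + Z (P(W, Z) = Z - 259 = -259 + Z)
h(j) = (-4 + j)/(-18 + j) (h(j) = 1/((j - 18)/(j - 4)) = 1/((-18 + j)/(-4 + j)) = (-4 + j)/(-18 + j))
((-91437 - 4613) + h(-251)) + P(590, -124) = ((-91437 - 4613) + (-4 - 251)/(-18 - 251)) + (-259 - 124) = (-96050 - 255/(-269)) - 383 = (-96050 - 1/269*(-255)) - 383 = (-96050 + 255/269) - 383 = -25837195/269 - 383 = -25940222/269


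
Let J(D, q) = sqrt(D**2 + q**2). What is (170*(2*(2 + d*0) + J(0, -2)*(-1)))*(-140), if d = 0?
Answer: -47600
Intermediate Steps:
(170*(2*(2 + d*0) + J(0, -2)*(-1)))*(-140) = (170*(2*(2 + 0*0) + sqrt(0**2 + (-2)**2)*(-1)))*(-140) = (170*(2*(2 + 0) + sqrt(0 + 4)*(-1)))*(-140) = (170*(2*2 + sqrt(4)*(-1)))*(-140) = (170*(4 + 2*(-1)))*(-140) = (170*(4 - 2))*(-140) = (170*2)*(-140) = 340*(-140) = -47600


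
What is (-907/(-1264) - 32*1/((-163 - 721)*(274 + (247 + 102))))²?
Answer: 15597160661519649/30286897556441344 ≈ 0.51498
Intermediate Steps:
(-907/(-1264) - 32*1/((-163 - 721)*(274 + (247 + 102))))² = (-907*(-1/1264) - 32*(-1/(884*(274 + 349))))² = (907/1264 - 32/(623*(-884)))² = (907/1264 - 32/(-550732))² = (907/1264 - 32*(-1/550732))² = (907/1264 + 8/137683)² = (124888593/174031312)² = 15597160661519649/30286897556441344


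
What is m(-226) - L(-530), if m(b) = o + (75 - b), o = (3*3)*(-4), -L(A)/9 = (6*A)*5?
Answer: -142835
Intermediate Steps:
L(A) = -270*A (L(A) = -9*6*A*5 = -270*A)
o = -36 (o = 9*(-4) = -36)
m(b) = 39 - b (m(b) = -36 + (75 - b) = 39 - b)
m(-226) - L(-530) = (39 - 1*(-226)) - (-270)*(-530) = (39 + 226) - 1*143100 = 265 - 143100 = -142835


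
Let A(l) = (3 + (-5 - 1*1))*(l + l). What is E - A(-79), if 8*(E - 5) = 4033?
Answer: 281/8 ≈ 35.125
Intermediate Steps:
E = 4073/8 (E = 5 + (⅛)*4033 = 5 + 4033/8 = 4073/8 ≈ 509.13)
A(l) = -6*l (A(l) = (3 + (-5 - 1))*(2*l) = (3 - 6)*(2*l) = -6*l)
E - A(-79) = 4073/8 - (-6)*(-79) = 4073/8 - 1*474 = 4073/8 - 474 = 281/8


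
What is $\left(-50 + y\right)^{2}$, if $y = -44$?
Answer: $8836$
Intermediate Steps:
$\left(-50 + y\right)^{2} = \left(-50 - 44\right)^{2} = \left(-94\right)^{2} = 8836$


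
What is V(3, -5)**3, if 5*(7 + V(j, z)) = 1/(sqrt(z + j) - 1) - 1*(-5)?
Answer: (-32490*sqrt(2) + 137609*I)/(125*(sqrt(2) - 5*I)) ≈ -223.12 - 10.409*I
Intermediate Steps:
V(j, z) = -6 + 1/(5*(-1 + sqrt(j + z))) (V(j, z) = -7 + (1/(sqrt(z + j) - 1) - 1*(-5))/5 = -7 + (1/(sqrt(j + z) - 1) + 5)/5 = -7 + (1/(-1 + sqrt(j + z)) + 5)/5 = -7 + (5 + 1/(-1 + sqrt(j + z)))/5 = -7 + (1 + 1/(5*(-1 + sqrt(j + z)))) = -6 + 1/(5*(-1 + sqrt(j + z))))
V(3, -5)**3 = ((31 - 30*sqrt(3 - 5))/(5*(-1 + sqrt(3 - 5))))**3 = ((31 - 30*I*sqrt(2))/(5*(-1 + sqrt(-2))))**3 = ((31 - 30*I*sqrt(2))/(5*(-1 + I*sqrt(2))))**3 = (31 - 30*I*sqrt(2))**3/(125*(-1 + I*sqrt(2))**3)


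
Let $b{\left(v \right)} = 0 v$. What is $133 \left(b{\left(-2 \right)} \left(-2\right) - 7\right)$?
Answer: $-931$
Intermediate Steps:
$b{\left(v \right)} = 0$
$133 \left(b{\left(-2 \right)} \left(-2\right) - 7\right) = 133 \left(0 \left(-2\right) - 7\right) = 133 \left(0 - 7\right) = 133 \left(-7\right) = -931$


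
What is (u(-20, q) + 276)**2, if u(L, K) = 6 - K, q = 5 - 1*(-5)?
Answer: 73984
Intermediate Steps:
q = 10 (q = 5 + 5 = 10)
(u(-20, q) + 276)**2 = ((6 - 1*10) + 276)**2 = ((6 - 10) + 276)**2 = (-4 + 276)**2 = 272**2 = 73984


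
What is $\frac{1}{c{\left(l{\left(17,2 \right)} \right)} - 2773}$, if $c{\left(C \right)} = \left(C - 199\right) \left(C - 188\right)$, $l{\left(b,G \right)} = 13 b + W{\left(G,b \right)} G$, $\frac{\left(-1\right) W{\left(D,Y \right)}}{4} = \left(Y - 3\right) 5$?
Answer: $\frac{1}{280753} \approx 3.5619 \cdot 10^{-6}$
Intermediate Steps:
$W{\left(D,Y \right)} = 60 - 20 Y$ ($W{\left(D,Y \right)} = - 4 \left(Y - 3\right) 5 = - 4 \left(-3 + Y\right) 5 = - 4 \left(-15 + 5 Y\right) = 60 - 20 Y$)
$l{\left(b,G \right)} = 13 b + G \left(60 - 20 b\right)$ ($l{\left(b,G \right)} = 13 b + \left(60 - 20 b\right) G = 13 b + G \left(60 - 20 b\right)$)
$c{\left(C \right)} = \left(-199 + C\right) \left(-188 + C\right)$
$\frac{1}{c{\left(l{\left(17,2 \right)} \right)} - 2773} = \frac{1}{\left(37412 + \left(13 \cdot 17 - 40 \left(-3 + 17\right)\right)^{2} - 387 \left(13 \cdot 17 - 40 \left(-3 + 17\right)\right)\right) - 2773} = \frac{1}{\left(37412 + \left(221 - 40 \cdot 14\right)^{2} - 387 \left(221 - 40 \cdot 14\right)\right) - 2773} = \frac{1}{\left(37412 + \left(221 - 560\right)^{2} - 387 \left(221 - 560\right)\right) - 2773} = \frac{1}{\left(37412 + \left(-339\right)^{2} - -131193\right) - 2773} = \frac{1}{\left(37412 + 114921 + 131193\right) - 2773} = \frac{1}{283526 - 2773} = \frac{1}{280753}$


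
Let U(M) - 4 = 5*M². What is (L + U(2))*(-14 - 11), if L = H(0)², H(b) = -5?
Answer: -1225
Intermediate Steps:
U(M) = 4 + 5*M²
L = 25 (L = (-5)² = 25)
(L + U(2))*(-14 - 11) = (25 + (4 + 5*2²))*(-14 - 11) = (25 + (4 + 5*4))*(-25) = (25 + (4 + 20))*(-25) = (25 + 24)*(-25) = 49*(-25) = -1225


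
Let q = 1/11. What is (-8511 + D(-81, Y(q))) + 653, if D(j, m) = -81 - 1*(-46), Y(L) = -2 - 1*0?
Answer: -7893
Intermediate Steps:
q = 1/11 ≈ 0.090909
Y(L) = -2 (Y(L) = -2 + 0 = -2)
D(j, m) = -35 (D(j, m) = -81 + 46 = -35)
(-8511 + D(-81, Y(q))) + 653 = (-8511 - 35) + 653 = -8546 + 653 = -7893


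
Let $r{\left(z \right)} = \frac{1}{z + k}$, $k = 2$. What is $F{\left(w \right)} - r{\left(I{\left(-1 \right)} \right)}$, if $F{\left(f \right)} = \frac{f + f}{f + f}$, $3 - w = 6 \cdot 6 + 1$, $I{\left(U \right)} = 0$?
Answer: $\frac{1}{2} \approx 0.5$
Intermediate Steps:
$r{\left(z \right)} = \frac{1}{2 + z}$ ($r{\left(z \right)} = \frac{1}{z + 2} = \frac{1}{2 + z}$)
$w = -34$ ($w = 3 - \left(6 \cdot 6 + 1\right) = 3 - \left(36 + 1\right) = 3 - 37 = -34$)
$F{\left(f \right)} = 1$ ($F{\left(f \right)} = \frac{2 f}{2 f} = 2 f \frac{1}{2 f} = 1$)
$F{\left(w \right)} - r{\left(I{\left(-1 \right)} \right)} = 1 - \frac{1}{2 + 0} = 1 - \frac{1}{2} = \frac{1}{2}$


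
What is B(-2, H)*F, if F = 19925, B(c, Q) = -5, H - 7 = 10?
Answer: -99625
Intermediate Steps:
H = 17 (H = 7 + 10 = 17)
B(-2, H)*F = -5*19925 = -99625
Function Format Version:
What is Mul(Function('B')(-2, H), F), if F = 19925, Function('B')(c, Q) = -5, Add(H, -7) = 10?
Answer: -99625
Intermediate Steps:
H = 17 (H = Add(7, 10) = 17)
Mul(Function('B')(-2, H), F) = Mul(-5, 19925) = -99625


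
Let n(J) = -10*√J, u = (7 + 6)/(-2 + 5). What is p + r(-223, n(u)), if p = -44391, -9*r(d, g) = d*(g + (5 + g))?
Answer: -398404/9 - 4460*√39/27 ≈ -45299.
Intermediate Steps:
u = 13/3 ≈ 4.3333
r(d, g) = -d*(5 + 2*g)/9 (r(d, g) = -d*(g + (5 + g))/9 = -d*(5 + 2*g)/9)
p + r(-223, n(u)) = -44391 - ⅑*(-223)*(5 + 2*(-10*√39/3)) = -44391 - ⅑*(-223)*(5 - 20*√39/3) = -44391 + (1115/9 - 4460*√39/27) = -398404/9 - 4460*√39/27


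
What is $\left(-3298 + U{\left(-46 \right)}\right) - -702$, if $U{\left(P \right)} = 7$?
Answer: $-2589$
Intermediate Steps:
$\left(-3298 + U{\left(-46 \right)}\right) - -702 = \left(-3298 + 7\right) - -702 = -3291 + 702 = -2589$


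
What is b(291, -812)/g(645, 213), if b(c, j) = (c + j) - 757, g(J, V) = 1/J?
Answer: -824310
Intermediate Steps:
b(c, j) = -757 + c + j
b(291, -812)/g(645, 213) = (-757 + 291 - 812)/(1/645) = -1278/1/645 = -1278*645 = -824310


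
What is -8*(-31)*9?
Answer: 2232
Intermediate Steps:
-8*(-31)*9 = 248*9 = 2232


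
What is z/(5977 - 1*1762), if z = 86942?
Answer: 86942/4215 ≈ 20.627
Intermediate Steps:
z/(5977 - 1*1762) = 86942/(5977 - 1*1762) = 86942/(5977 - 1762) = 86942/4215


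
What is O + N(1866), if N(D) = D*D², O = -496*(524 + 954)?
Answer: 6496596808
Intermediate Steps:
O = -733088 (O = -496*1478 = -733088)
N(D) = D³
O + N(1866) = -733088 + 1866³ = -733088 + 6497329896 = 6496596808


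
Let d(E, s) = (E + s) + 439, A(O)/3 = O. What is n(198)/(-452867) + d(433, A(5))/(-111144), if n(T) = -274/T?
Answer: -1204617671/151000349544 ≈ -0.0079776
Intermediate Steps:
A(O) = 3*O
d(E, s) = 439 + E + s
n(198)/(-452867) + d(433, A(5))/(-111144) = -274/198/(-452867) + (439 + 433 + 3*5)/(-111144) = -274*1/198*(-1/452867) + (439 + 433 + 15)*(-1/111144) = -137/99*(-1/452867) + 887*(-1/111144) = 137/44833833 - 887/111144 = -1204617671/151000349544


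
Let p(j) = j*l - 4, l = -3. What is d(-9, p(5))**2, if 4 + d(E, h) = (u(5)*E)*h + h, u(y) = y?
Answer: 692224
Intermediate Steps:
p(j) = -4 - 3*j (p(j) = j*(-3) - 4 = -3*j - 4 = -4 - 3*j)
d(E, h) = -4 + h + 5*E*h (d(E, h) = -4 + ((5*E)*h + h) = -4 + (5*E*h + h) = -4 + (h + 5*E*h) = -4 + h + 5*E*h)
d(-9, p(5))**2 = (-4 + (-4 - 3*5) + 5*(-9)*(-4 - 3*5))**2 = (-4 + (-4 - 15) + 5*(-9)*(-4 - 15))**2 = (-4 - 19 + 5*(-9)*(-19))**2 = (-4 - 19 + 855)**2 = 832**2 = 692224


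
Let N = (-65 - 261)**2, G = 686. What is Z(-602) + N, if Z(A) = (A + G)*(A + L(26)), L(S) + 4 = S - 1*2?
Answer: 57388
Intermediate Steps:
L(S) = -6 + S (L(S) = -4 + (S - 1*2) = -4 + (S - 2) = -4 + (-2 + S) = -6 + S)
Z(A) = (20 + A)*(686 + A) (Z(A) = (A + 686)*(A + (-6 + 26)) = (686 + A)*(A + 20) = (686 + A)*(20 + A) = (20 + A)*(686 + A))
N = 106276 (N = (-326)**2 = 106276)
Z(-602) + N = (13720 + (-602)**2 + 706*(-602)) + 106276 = (13720 + 362404 - 425012) + 106276 = -48888 + 106276 = 57388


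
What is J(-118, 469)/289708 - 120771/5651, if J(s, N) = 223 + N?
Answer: -8746103594/409284977 ≈ -21.369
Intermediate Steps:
J(-118, 469)/289708 - 120771/5651 = (223 + 469)/289708 - 120771/5651 = 692*(1/289708) - 120771*1/5651 = 173/72427 - 120771/5651 = -8746103594/409284977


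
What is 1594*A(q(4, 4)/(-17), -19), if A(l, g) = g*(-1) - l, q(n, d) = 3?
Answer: 519644/17 ≈ 30567.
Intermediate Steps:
A(l, g) = -g - l
1594*A(q(4, 4)/(-17), -19) = 1594*(-1*(-19) - 3/(-17)) = 1594*(19 - 3*(-1)/17) = 1594*(19 - 1*(-3/17)) = 1594*(19 + 3/17) = 1594*(326/17) = 519644/17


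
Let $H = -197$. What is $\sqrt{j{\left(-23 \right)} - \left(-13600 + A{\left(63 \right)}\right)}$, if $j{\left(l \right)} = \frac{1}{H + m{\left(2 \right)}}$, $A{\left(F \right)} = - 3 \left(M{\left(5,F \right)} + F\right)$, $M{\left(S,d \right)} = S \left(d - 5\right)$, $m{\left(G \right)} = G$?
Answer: $\frac{22 \sqrt{1151670}}{195} \approx 121.07$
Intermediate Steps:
$M{\left(S,d \right)} = S \left(-5 + d\right)$
$A{\left(F \right)} = 75 - 18 F$ ($A{\left(F \right)} = - 3 \left(5 \left(-5 + F\right) + F\right) = - 3 \left(\left(-25 + 5 F\right) + F\right) = - 3 \left(-25 + 6 F\right) = 75 - 18 F$)
$j{\left(l \right)} = - \frac{1}{195}$ ($j{\left(l \right)} = \frac{1}{-197 + 2} = \frac{1}{-195} = - \frac{1}{195}$)
$\sqrt{j{\left(-23 \right)} - \left(-13600 + A{\left(63 \right)}\right)} = \sqrt{- \frac{1}{195} + \left(13600 - \left(75 - 1134\right)\right)} = \sqrt{- \frac{1}{195} + \left(13600 - -1059\right)} = \sqrt{- \frac{1}{195} + \left(13600 + 1059\right)} = \sqrt{- \frac{1}{195} + 14659} = \sqrt{\frac{2858504}{195}} = \frac{22 \sqrt{1151670}}{195}$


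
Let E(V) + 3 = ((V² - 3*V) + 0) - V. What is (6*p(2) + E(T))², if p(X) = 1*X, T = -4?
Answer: 1681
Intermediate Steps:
E(V) = -3 + V² - 4*V (E(V) = -3 + (((V² - 3*V) + 0) - V) = -3 + ((V² - 3*V) - V) = -3 + (V² - 4*V) = -3 + V² - 4*V)
p(X) = X
(6*p(2) + E(T))² = (6*2 + (-3 + (-4)² - 4*(-4)))² = (12 + (-3 + 16 + 16))² = (12 + 29)² = 41² = 1681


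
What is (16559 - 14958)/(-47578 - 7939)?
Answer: -1601/55517 ≈ -0.028838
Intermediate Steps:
(16559 - 14958)/(-47578 - 7939) = 1601/(-55517) = 1601*(-1/55517) = -1601/55517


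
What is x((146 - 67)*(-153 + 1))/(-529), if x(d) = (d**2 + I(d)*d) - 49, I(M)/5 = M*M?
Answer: 8657147330545/529 ≈ 1.6365e+10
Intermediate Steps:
I(M) = 5*M**2 (I(M) = 5*(M*M) = 5*M**2)
x(d) = -49 + d**2 + 5*d**3 (x(d) = (d**2 + (5*d**2)*d) - 49 = (d**2 + 5*d**3) - 49 = -49 + d**2 + 5*d**3)
x((146 - 67)*(-153 + 1))/(-529) = (-49 + ((146 - 67)*(-153 + 1))**2 + 5*((146 - 67)*(-153 + 1))**3)/(-529) = (-49 + (79*(-152))**2 + 5*(79*(-152))**3)*(-1/529) = (-49 + (-12008)**2 + 5*(-12008)**3)*(-1/529) = (-49 + 144192064 + 5*(-1731458304512))*(-1/529) = (-49 + 144192064 - 8657291522560)*(-1/529) = -8657147330545*(-1/529) = 8657147330545/529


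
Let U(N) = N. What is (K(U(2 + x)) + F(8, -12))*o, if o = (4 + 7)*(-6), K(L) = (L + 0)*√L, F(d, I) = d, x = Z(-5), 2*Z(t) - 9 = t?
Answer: -1056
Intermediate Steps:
Z(t) = 9/2 + t/2
x = 2 (x = 9/2 + (½)*(-5) = 9/2 - 5/2 = 2)
K(L) = L^(3/2) (K(L) = L*√L = L^(3/2))
o = -66 (o = 11*(-6) = -66)
(K(U(2 + x)) + F(8, -12))*o = ((2 + 2)^(3/2) + 8)*(-66) = (4^(3/2) + 8)*(-66) = (8 + 8)*(-66) = 16*(-66) = -1056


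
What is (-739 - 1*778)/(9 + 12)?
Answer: -1517/21 ≈ -72.238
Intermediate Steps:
(-739 - 1*778)/(9 + 12) = (-739 - 778)/21 = -1517*1/21 = -1517/21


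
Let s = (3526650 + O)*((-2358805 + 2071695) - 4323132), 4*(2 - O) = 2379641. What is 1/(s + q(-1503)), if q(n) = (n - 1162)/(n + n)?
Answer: -1503/20314606540350928 ≈ -7.3986e-14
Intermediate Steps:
O = -2379633/4 (O = 2 - 1/4*2379641 = 2 - 2379641/4 = -2379633/4 ≈ -5.9491e+5)
q(n) = (-1162 + n)/(2*n) (q(n) = (-1162 + n)/((2*n)) = (-1162 + n)*(1/(2*n)) = (-1162 + n)/(2*n))
s = -27032077898007/2 (s = (3526650 - 2379633/4)*((-2358805 + 2071695) - 4323132) = 11726967*(-287110 - 4323132)/4 = (11726967/4)*(-4610242) = -27032077898007/2 ≈ -1.3516e+13)
1/(s + q(-1503)) = 1/(-27032077898007/2 + (1/2)*(-1162 - 1503)/(-1503)) = 1/(-27032077898007/2 + (1/2)*(-1/1503)*(-2665)) = 1/(-27032077898007/2 + 2665/3006) = 1/(-20314606540350928/1503) = -1503/20314606540350928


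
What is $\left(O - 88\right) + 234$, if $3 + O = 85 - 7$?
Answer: $221$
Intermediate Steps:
$O = 75$ ($O = -3 + \left(85 - 7\right) = -3 + 78 = 75$)
$\left(O - 88\right) + 234 = \left(75 - 88\right) + 234 = -13 + 234 = 221$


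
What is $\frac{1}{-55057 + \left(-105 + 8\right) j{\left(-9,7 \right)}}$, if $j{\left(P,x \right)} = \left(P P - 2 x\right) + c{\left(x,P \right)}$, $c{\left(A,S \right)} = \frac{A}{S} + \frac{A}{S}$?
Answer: $- \frac{9}{552646} \approx -1.6285 \cdot 10^{-5}$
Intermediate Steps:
$c{\left(A,S \right)} = \frac{2 A}{S}$
$j{\left(P,x \right)} = P^{2} - 2 x + \frac{2 x}{P}$ ($j{\left(P,x \right)} = \left(P P - 2 x\right) + \frac{2 x}{P} = \left(P^{2} - 2 x\right) + \frac{2 x}{P} = P^{2} - 2 x + \frac{2 x}{P}$)
$\frac{1}{-55057 + \left(-105 + 8\right) j{\left(-9,7 \right)}} = \frac{1}{-55057 + \left(-105 + 8\right) \left(\left(-9\right)^{2} - 14 + 2 \cdot 7 \frac{1}{-9}\right)} = \frac{1}{-55057 - 97 \left(81 - 14 + 2 \cdot 7 \left(- \frac{1}{9}\right)\right)} = \frac{1}{-55057 - 97 \left(81 - 14 - \frac{14}{9}\right)} = \frac{1}{-55057 - \frac{57133}{9}} = \frac{1}{- \frac{552646}{9}} = - \frac{9}{552646}$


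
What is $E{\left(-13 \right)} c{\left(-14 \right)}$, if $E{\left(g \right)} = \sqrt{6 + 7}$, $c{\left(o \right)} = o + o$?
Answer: $- 28 \sqrt{13} \approx -100.96$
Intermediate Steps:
$c{\left(o \right)} = 2 o$
$E{\left(g \right)} = \sqrt{13}$
$E{\left(-13 \right)} c{\left(-14 \right)} = \sqrt{13} \cdot 2 \left(-14\right) = \sqrt{13} \left(-28\right) = - 28 \sqrt{13}$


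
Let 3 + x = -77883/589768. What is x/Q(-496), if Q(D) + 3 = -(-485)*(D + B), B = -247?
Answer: 1847187/212527616944 ≈ 8.6915e-6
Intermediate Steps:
x = -1847187/589768 (x = -3 - 77883/589768 = -1847187/589768 ≈ -3.1321)
Q(D) = -119798 + 485*D (Q(D) = -3 - (-485)*(D - 247) = -3 - (-485)*(-247 + D) = -3 - (119795 - 485*D) = -3 + (-119795 + 485*D) = -119798 + 485*D)
x/Q(-496) = -1847187/(589768*(-119798 + 485*(-496))) = -1847187/(589768*(-119798 - 240560)) = -1847187/589768/(-360358) = -1847187/589768*(-1/360358) = 1847187/212527616944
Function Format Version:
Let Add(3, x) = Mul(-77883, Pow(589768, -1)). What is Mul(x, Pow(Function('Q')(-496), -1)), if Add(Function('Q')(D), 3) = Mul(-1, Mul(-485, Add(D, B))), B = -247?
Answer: Rational(1847187, 212527616944) ≈ 8.6915e-6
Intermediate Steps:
x = Rational(-1847187, 589768) (x = Add(-3, Mul(-77883, Pow(589768, -1))) = Add(-3, Mul(-77883, Rational(1, 589768))) = Add(-3, Rational(-77883, 589768)) = Rational(-1847187, 589768) ≈ -3.1321)
Function('Q')(D) = Add(-119798, Mul(485, D)) (Function('Q')(D) = Add(-3, Mul(-1, Mul(-485, Add(D, -247)))) = Add(-3, Mul(-1, Mul(-485, Add(-247, D)))) = Add(-3, Mul(-1, Add(119795, Mul(-485, D)))) = Add(-3, Add(-119795, Mul(485, D))) = Add(-119798, Mul(485, D)))
Mul(x, Pow(Function('Q')(-496), -1)) = Mul(Rational(-1847187, 589768), Pow(Add(-119798, Mul(485, -496)), -1)) = Mul(Rational(-1847187, 589768), Pow(Add(-119798, -240560), -1)) = Mul(Rational(-1847187, 589768), Pow(-360358, -1)) = Mul(Rational(-1847187, 589768), Rational(-1, 360358)) = Rational(1847187, 212527616944)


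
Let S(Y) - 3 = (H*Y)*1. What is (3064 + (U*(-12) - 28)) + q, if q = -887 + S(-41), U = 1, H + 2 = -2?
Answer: 2304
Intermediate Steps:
H = -4 (H = -2 - 2 = -4)
S(Y) = 3 - 4*Y (S(Y) = 3 - 4*Y*1 = 3 - 4*Y)
q = -720 (q = -887 + (3 - 4*(-41)) = -887 + (3 + 164) = -887 + 167 = -720)
(3064 + (U*(-12) - 28)) + q = (3064 + (1*(-12) - 28)) - 720 = (3064 + (-12 - 28)) - 720 = (3064 - 40) - 720 = 3024 - 720 = 2304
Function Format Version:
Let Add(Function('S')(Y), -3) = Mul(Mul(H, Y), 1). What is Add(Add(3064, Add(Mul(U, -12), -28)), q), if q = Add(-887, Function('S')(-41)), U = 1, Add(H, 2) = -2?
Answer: 2304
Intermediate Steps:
H = -4 (H = Add(-2, -2) = -4)
Function('S')(Y) = Add(3, Mul(-4, Y)) (Function('S')(Y) = Add(3, Mul(Mul(-4, Y), 1)) = Add(3, Mul(-4, Y)))
q = -720 (q = Add(-887, Add(3, Mul(-4, -41))) = Add(-887, Add(3, 164)) = Add(-887, 167) = -720)
Add(Add(3064, Add(Mul(U, -12), -28)), q) = Add(Add(3064, Add(Mul(1, -12), -28)), -720) = Add(Add(3064, Add(-12, -28)), -720) = Add(Add(3064, -40), -720) = Add(3024, -720) = 2304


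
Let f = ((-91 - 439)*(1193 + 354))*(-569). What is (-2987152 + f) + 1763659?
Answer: 465305297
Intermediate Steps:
f = 466528790 (f = -530*1547*(-569) = -819910*(-569) = 466528790)
(-2987152 + f) + 1763659 = (-2987152 + 466528790) + 1763659 = 463541638 + 1763659 = 465305297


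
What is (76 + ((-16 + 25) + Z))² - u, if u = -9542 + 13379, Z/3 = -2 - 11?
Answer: -1721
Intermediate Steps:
Z = -39 (Z = 3*(-2 - 11) = 3*(-13) = -39)
u = 3837
(76 + ((-16 + 25) + Z))² - u = (76 + ((-16 + 25) - 39))² - 1*3837 = (76 + (9 - 39))² - 3837 = (76 - 30)² - 3837 = 46² - 3837 = 2116 - 3837 = -1721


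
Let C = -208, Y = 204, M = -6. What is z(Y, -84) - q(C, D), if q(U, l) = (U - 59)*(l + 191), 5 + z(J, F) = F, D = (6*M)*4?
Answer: 12460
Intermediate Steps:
D = -144 (D = (6*(-6))*4 = -36*4 = -144)
z(J, F) = -5 + F
q(U, l) = (-59 + U)*(191 + l)
z(Y, -84) - q(C, D) = (-5 - 84) - (-11269 - 59*(-144) + 191*(-208) - 208*(-144)) = -89 - (-11269 + 8496 - 39728 + 29952) = -89 - 1*(-12549) = -89 + 12549 = 12460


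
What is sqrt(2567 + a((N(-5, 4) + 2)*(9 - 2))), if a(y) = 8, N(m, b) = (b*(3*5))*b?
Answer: 5*sqrt(103) ≈ 50.744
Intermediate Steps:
N(m, b) = 15*b**2 (N(m, b) = (b*15)*b = (15*b)*b = 15*b**2)
sqrt(2567 + a((N(-5, 4) + 2)*(9 - 2))) = sqrt(2567 + 8) = sqrt(2575) = 5*sqrt(103)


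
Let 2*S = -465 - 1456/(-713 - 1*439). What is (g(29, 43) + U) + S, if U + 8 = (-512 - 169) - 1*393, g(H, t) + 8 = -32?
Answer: -194957/144 ≈ -1353.9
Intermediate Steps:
g(H, t) = -40 (g(H, t) = -8 - 32 = -40)
U = -1082 (U = -8 + ((-512 - 169) - 1*393) = -8 + (-681 - 393) = -8 - 1074 = -1082)
S = -33389/144 (S = (-465 - 1456/(-713 - 1*439))/2 = (-465 - 1456/(-713 - 439))/2 = (-465 - 1456/(-1152))/2 = (-465 - 1456*(-1)/1152)/2 = (-465 - 1*(-91/72))/2 = (-465 + 91/72)/2 = (½)*(-33389/72) = -33389/144 ≈ -231.87)
(g(29, 43) + U) + S = (-40 - 1082) - 33389/144 = -1122 - 33389/144 = -194957/144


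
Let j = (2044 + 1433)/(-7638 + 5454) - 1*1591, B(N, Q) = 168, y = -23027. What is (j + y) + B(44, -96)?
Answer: -17800759/728 ≈ -24452.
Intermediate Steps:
j = -1159407/728 (j = 3477/(-2184) - 1591 = 3477*(-1/2184) - 1591 = -1159/728 - 1591 = -1159407/728 ≈ -1592.6)
(j + y) + B(44, -96) = (-1159407/728 - 23027) + 168 = -17923063/728 + 168 = -17800759/728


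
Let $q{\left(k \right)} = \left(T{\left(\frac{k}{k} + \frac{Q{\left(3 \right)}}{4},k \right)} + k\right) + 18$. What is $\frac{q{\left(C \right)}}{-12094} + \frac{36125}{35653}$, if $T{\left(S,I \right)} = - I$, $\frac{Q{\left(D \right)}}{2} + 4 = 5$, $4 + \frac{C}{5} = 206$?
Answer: $\frac{218126998}{215593691} \approx 1.0118$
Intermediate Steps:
$C = 1010$ ($C = -20 + 5 \cdot 206 = -20 + 1030 = 1010$)
$Q{\left(D \right)} = 2$ ($Q{\left(D \right)} = -8 + 2 \cdot 5 = -8 + 10 = 2$)
$q{\left(k \right)} = 18$ ($q{\left(k \right)} = \left(- k + k\right) + 18 = 0 + 18 = 18$)
$\frac{q{\left(C \right)}}{-12094} + \frac{36125}{35653} = \frac{18}{-12094} + \frac{36125}{35653} = 18 \left(- \frac{1}{12094}\right) + 36125 \cdot \frac{1}{35653} = - \frac{9}{6047} + \frac{36125}{35653} = \frac{218126998}{215593691}$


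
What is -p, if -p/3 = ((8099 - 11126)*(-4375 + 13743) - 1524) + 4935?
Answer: -85060575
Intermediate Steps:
p = 85060575 (p = -3*(((8099 - 11126)*(-4375 + 13743) - 1524) + 4935) = -3*((-3027*9368 - 1524) + 4935) = -3*((-28356936 - 1524) + 4935) = -3*(-28358460 + 4935) = -3*(-28353525) = 85060575)
-p = -1*85060575 = -85060575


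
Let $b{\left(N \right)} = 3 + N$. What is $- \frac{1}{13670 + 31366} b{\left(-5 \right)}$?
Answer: $\frac{1}{22518} \approx 4.4409 \cdot 10^{-5}$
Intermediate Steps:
$- \frac{1}{13670 + 31366} b{\left(-5 \right)} = - \frac{1}{13670 + 31366} \left(3 - 5\right) = - \frac{1}{45036} \left(-2\right) = \left(-1\right) \frac{1}{45036} \left(-2\right) = \left(- \frac{1}{45036}\right) \left(-2\right) = \frac{1}{22518}$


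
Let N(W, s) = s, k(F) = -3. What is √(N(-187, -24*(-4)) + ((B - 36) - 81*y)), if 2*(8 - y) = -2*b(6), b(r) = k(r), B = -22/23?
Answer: I*√183011/23 ≈ 18.6*I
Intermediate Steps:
B = -22/23 (B = -22*1/23 = -22/23 ≈ -0.95652)
b(r) = -3
y = 5 (y = 8 - (-1)*(-3) = 8 - ½*6 = 8 - 3 = 5)
√(N(-187, -24*(-4)) + ((B - 36) - 81*y)) = √(-24*(-4) + ((-22/23 - 36) - 81*5)) = √(96 + (-850/23 - 405)) = √(96 - 10165/23) = √(-7957/23) = I*√183011/23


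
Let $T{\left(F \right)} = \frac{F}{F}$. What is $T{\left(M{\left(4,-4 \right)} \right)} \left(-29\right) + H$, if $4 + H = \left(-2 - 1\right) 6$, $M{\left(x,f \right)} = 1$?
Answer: $-51$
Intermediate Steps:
$T{\left(F \right)} = 1$
$H = -22$ ($H = -4 + \left(-2 - 1\right) 6 = -4 - 18 = -22$)
$T{\left(M{\left(4,-4 \right)} \right)} \left(-29\right) + H = 1 \left(-29\right) - 22 = -29 - 22 = -51$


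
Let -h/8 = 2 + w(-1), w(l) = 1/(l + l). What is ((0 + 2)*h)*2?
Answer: -48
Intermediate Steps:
w(l) = 1/(2*l)
h = -12 (h = -8*(2 + (1/2)/(-1)) = -8*(2 + (1/2)*(-1)) = -8*(2 - 1/2) = -8*3/2 = -12)
((0 + 2)*h)*2 = ((0 + 2)*(-12))*2 = (2*(-12))*2 = -24*2 = -48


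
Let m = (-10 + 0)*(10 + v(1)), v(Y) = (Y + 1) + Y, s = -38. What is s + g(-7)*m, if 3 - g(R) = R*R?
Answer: 5942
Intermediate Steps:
g(R) = 3 - R² (g(R) = 3 - R*R = 3 - R²)
v(Y) = 1 + 2*Y (v(Y) = (1 + Y) + Y = 1 + 2*Y)
m = -130 (m = (-10 + 0)*(10 + (1 + 2*1)) = -10*(10 + (1 + 2)) = -10*(10 + 3) = -10*13 = -130)
s + g(-7)*m = -38 + (3 - 1*(-7)²)*(-130) = -38 + (3 - 1*49)*(-130) = -38 + (3 - 49)*(-130) = -38 - 46*(-130) = -38 + 5980 = 5942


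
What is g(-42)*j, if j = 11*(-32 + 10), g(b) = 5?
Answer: -1210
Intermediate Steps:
j = -242 (j = 11*(-22) = -242)
g(-42)*j = 5*(-242) = -1210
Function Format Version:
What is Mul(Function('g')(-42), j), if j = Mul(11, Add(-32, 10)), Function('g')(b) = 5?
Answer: -1210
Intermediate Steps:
j = -242 (j = Mul(11, -22) = -242)
Mul(Function('g')(-42), j) = Mul(5, -242) = -1210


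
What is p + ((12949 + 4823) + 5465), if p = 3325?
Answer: 26562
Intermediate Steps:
p + ((12949 + 4823) + 5465) = 3325 + ((12949 + 4823) + 5465) = 3325 + (17772 + 5465) = 3325 + 23237 = 26562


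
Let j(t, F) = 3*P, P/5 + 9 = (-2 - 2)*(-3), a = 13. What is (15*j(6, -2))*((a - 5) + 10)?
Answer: 12150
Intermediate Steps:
P = 15 (P = -45 + 5*((-2 - 2)*(-3)) = -45 + 5*(-4*(-3)) = -45 + 5*12 = -45 + 60 = 15)
j(t, F) = 45 (j(t, F) = 3*15 = 45)
(15*j(6, -2))*((a - 5) + 10) = (15*45)*((13 - 5) + 10) = 675*(8 + 10) = 675*18 = 12150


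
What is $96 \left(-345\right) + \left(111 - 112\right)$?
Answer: $-33121$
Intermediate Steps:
$96 \left(-345\right) + \left(111 - 112\right) = -33120 + \left(111 - 112\right) = -33120 - 1 = -33121$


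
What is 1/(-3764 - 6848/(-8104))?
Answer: -1013/3812076 ≈ -0.00026573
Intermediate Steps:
1/(-3764 - 6848/(-8104)) = 1/(-3764 - 6848*(-1/8104)) = 1/(-3764 + 856/1013) = 1/(-3812076/1013) = -1013/3812076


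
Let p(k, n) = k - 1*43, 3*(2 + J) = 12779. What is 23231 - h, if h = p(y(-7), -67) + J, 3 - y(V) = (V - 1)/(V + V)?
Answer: 399292/21 ≈ 19014.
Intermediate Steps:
J = 12773/3 (J = -2 + (1/3)*12779 = -2 + 12779/3 = 12773/3 ≈ 4257.7)
y(V) = 3 - (-1 + V)/(2*V) (y(V) = 3 - (V - 1)/(V + V) = 3 - (-1 + V)/(2*V))
p(k, n) = -43 + k (p(k, n) = k - 43 = -43 + k)
h = 88559/21 (h = (-43 + (1/2)*(1 + 5*(-7))/(-7)) + 12773/3 = (-43 + (1/2)*(-1/7)*(1 - 35)) + 12773/3 = (-43 + (1/2)*(-1/7)*(-34)) + 12773/3 = (-43 + 17/7) + 12773/3 = -284/7 + 12773/3 = 88559/21 ≈ 4217.1)
23231 - h = 23231 - 1*88559/21 = 23231 - 88559/21 = 399292/21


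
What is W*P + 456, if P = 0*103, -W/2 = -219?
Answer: 456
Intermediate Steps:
W = 438 (W = -2*(-219) = 438)
P = 0
W*P + 456 = 438*0 + 456 = 0 + 456 = 456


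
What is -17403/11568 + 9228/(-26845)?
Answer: -191311013/103514320 ≈ -1.8482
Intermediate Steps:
-17403/11568 + 9228/(-26845) = -17403*1/11568 + 9228*(-1/26845) = -5801/3856 - 9228/26845 = -191311013/103514320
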